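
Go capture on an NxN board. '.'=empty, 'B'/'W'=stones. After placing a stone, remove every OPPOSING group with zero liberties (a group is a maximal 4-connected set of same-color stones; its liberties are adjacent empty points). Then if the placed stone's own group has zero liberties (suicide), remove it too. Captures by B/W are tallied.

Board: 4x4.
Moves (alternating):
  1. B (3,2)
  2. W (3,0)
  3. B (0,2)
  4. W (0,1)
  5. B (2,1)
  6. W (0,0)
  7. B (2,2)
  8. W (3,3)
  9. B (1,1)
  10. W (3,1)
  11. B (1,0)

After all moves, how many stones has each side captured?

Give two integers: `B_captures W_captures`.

Move 1: B@(3,2) -> caps B=0 W=0
Move 2: W@(3,0) -> caps B=0 W=0
Move 3: B@(0,2) -> caps B=0 W=0
Move 4: W@(0,1) -> caps B=0 W=0
Move 5: B@(2,1) -> caps B=0 W=0
Move 6: W@(0,0) -> caps B=0 W=0
Move 7: B@(2,2) -> caps B=0 W=0
Move 8: W@(3,3) -> caps B=0 W=0
Move 9: B@(1,1) -> caps B=0 W=0
Move 10: W@(3,1) -> caps B=0 W=0
Move 11: B@(1,0) -> caps B=2 W=0

Answer: 2 0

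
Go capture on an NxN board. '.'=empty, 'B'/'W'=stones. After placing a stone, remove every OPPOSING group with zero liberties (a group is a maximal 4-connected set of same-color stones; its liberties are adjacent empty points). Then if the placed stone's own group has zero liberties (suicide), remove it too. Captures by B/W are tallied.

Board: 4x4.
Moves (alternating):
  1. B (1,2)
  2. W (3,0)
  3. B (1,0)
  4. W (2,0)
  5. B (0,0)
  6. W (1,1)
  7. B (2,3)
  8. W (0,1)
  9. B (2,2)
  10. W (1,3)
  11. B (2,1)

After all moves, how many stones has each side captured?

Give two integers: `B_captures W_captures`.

Move 1: B@(1,2) -> caps B=0 W=0
Move 2: W@(3,0) -> caps B=0 W=0
Move 3: B@(1,0) -> caps B=0 W=0
Move 4: W@(2,0) -> caps B=0 W=0
Move 5: B@(0,0) -> caps B=0 W=0
Move 6: W@(1,1) -> caps B=0 W=0
Move 7: B@(2,3) -> caps B=0 W=0
Move 8: W@(0,1) -> caps B=0 W=2
Move 9: B@(2,2) -> caps B=0 W=2
Move 10: W@(1,3) -> caps B=0 W=2
Move 11: B@(2,1) -> caps B=0 W=2

Answer: 0 2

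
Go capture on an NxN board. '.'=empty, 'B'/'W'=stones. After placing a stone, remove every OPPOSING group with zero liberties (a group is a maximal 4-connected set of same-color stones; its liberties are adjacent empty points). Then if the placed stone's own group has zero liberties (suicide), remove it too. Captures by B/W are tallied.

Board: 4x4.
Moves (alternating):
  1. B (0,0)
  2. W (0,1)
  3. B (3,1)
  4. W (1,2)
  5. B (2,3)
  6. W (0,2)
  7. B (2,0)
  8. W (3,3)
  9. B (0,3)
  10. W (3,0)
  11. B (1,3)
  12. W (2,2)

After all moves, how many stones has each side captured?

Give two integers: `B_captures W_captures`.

Answer: 0 3

Derivation:
Move 1: B@(0,0) -> caps B=0 W=0
Move 2: W@(0,1) -> caps B=0 W=0
Move 3: B@(3,1) -> caps B=0 W=0
Move 4: W@(1,2) -> caps B=0 W=0
Move 5: B@(2,3) -> caps B=0 W=0
Move 6: W@(0,2) -> caps B=0 W=0
Move 7: B@(2,0) -> caps B=0 W=0
Move 8: W@(3,3) -> caps B=0 W=0
Move 9: B@(0,3) -> caps B=0 W=0
Move 10: W@(3,0) -> caps B=0 W=0
Move 11: B@(1,3) -> caps B=0 W=0
Move 12: W@(2,2) -> caps B=0 W=3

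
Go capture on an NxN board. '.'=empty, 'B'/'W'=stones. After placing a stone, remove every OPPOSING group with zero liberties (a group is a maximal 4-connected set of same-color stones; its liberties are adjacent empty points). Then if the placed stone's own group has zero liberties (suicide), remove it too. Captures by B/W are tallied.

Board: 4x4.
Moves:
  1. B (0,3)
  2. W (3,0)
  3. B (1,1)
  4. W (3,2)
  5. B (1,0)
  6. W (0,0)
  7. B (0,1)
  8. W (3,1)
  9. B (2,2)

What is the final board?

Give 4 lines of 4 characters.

Move 1: B@(0,3) -> caps B=0 W=0
Move 2: W@(3,0) -> caps B=0 W=0
Move 3: B@(1,1) -> caps B=0 W=0
Move 4: W@(3,2) -> caps B=0 W=0
Move 5: B@(1,0) -> caps B=0 W=0
Move 6: W@(0,0) -> caps B=0 W=0
Move 7: B@(0,1) -> caps B=1 W=0
Move 8: W@(3,1) -> caps B=1 W=0
Move 9: B@(2,2) -> caps B=1 W=0

Answer: .B.B
BB..
..B.
WWW.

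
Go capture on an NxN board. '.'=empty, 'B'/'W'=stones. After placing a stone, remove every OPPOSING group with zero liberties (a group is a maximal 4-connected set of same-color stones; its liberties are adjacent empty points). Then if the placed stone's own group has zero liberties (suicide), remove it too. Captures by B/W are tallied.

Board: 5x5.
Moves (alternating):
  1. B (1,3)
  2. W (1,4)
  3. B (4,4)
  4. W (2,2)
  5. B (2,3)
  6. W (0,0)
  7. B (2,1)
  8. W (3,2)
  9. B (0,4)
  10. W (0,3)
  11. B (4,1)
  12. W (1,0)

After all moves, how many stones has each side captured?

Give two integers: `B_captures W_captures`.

Answer: 0 1

Derivation:
Move 1: B@(1,3) -> caps B=0 W=0
Move 2: W@(1,4) -> caps B=0 W=0
Move 3: B@(4,4) -> caps B=0 W=0
Move 4: W@(2,2) -> caps B=0 W=0
Move 5: B@(2,3) -> caps B=0 W=0
Move 6: W@(0,0) -> caps B=0 W=0
Move 7: B@(2,1) -> caps B=0 W=0
Move 8: W@(3,2) -> caps B=0 W=0
Move 9: B@(0,4) -> caps B=0 W=0
Move 10: W@(0,3) -> caps B=0 W=1
Move 11: B@(4,1) -> caps B=0 W=1
Move 12: W@(1,0) -> caps B=0 W=1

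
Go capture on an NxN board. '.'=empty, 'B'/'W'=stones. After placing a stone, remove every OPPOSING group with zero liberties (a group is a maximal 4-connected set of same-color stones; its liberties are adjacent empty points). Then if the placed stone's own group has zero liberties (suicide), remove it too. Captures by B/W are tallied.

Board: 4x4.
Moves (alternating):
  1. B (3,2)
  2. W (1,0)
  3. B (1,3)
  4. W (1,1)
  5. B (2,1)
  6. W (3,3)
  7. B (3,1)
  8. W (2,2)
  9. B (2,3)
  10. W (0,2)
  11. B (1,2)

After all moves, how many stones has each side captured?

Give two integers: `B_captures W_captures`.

Move 1: B@(3,2) -> caps B=0 W=0
Move 2: W@(1,0) -> caps B=0 W=0
Move 3: B@(1,3) -> caps B=0 W=0
Move 4: W@(1,1) -> caps B=0 W=0
Move 5: B@(2,1) -> caps B=0 W=0
Move 6: W@(3,3) -> caps B=0 W=0
Move 7: B@(3,1) -> caps B=0 W=0
Move 8: W@(2,2) -> caps B=0 W=0
Move 9: B@(2,3) -> caps B=1 W=0
Move 10: W@(0,2) -> caps B=1 W=0
Move 11: B@(1,2) -> caps B=2 W=0

Answer: 2 0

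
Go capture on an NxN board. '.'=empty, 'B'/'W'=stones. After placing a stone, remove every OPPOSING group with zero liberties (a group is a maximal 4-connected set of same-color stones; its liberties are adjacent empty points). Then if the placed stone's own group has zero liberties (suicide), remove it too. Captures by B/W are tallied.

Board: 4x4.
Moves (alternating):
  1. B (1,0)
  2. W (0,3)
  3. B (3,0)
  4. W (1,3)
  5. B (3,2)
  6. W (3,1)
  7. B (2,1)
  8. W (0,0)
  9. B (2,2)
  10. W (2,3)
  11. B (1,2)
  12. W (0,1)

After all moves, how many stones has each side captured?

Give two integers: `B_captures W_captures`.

Answer: 1 0

Derivation:
Move 1: B@(1,0) -> caps B=0 W=0
Move 2: W@(0,3) -> caps B=0 W=0
Move 3: B@(3,0) -> caps B=0 W=0
Move 4: W@(1,3) -> caps B=0 W=0
Move 5: B@(3,2) -> caps B=0 W=0
Move 6: W@(3,1) -> caps B=0 W=0
Move 7: B@(2,1) -> caps B=1 W=0
Move 8: W@(0,0) -> caps B=1 W=0
Move 9: B@(2,2) -> caps B=1 W=0
Move 10: W@(2,3) -> caps B=1 W=0
Move 11: B@(1,2) -> caps B=1 W=0
Move 12: W@(0,1) -> caps B=1 W=0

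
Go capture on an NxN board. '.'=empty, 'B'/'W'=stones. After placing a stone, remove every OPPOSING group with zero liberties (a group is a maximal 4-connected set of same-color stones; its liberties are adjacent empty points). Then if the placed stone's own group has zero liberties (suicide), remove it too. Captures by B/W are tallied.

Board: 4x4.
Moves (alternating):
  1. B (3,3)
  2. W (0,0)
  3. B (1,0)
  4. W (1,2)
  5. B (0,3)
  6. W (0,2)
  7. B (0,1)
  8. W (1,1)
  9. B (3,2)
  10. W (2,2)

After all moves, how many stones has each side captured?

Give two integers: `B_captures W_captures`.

Answer: 1 0

Derivation:
Move 1: B@(3,3) -> caps B=0 W=0
Move 2: W@(0,0) -> caps B=0 W=0
Move 3: B@(1,0) -> caps B=0 W=0
Move 4: W@(1,2) -> caps B=0 W=0
Move 5: B@(0,3) -> caps B=0 W=0
Move 6: W@(0,2) -> caps B=0 W=0
Move 7: B@(0,1) -> caps B=1 W=0
Move 8: W@(1,1) -> caps B=1 W=0
Move 9: B@(3,2) -> caps B=1 W=0
Move 10: W@(2,2) -> caps B=1 W=0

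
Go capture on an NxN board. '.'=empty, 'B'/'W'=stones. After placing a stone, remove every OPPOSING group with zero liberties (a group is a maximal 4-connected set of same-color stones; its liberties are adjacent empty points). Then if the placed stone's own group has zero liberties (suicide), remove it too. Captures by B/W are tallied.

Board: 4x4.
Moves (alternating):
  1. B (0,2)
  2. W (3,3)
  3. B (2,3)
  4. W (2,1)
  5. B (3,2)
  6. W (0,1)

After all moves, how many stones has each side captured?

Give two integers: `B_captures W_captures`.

Move 1: B@(0,2) -> caps B=0 W=0
Move 2: W@(3,3) -> caps B=0 W=0
Move 3: B@(2,3) -> caps B=0 W=0
Move 4: W@(2,1) -> caps B=0 W=0
Move 5: B@(3,2) -> caps B=1 W=0
Move 6: W@(0,1) -> caps B=1 W=0

Answer: 1 0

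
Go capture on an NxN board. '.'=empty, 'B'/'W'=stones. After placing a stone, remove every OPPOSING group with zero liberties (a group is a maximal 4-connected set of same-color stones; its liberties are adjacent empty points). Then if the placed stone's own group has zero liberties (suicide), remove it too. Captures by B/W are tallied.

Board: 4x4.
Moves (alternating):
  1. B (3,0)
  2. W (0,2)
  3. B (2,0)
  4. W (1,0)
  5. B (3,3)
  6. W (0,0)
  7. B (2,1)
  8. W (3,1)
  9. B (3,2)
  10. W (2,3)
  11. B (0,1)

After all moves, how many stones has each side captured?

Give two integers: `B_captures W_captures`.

Answer: 1 0

Derivation:
Move 1: B@(3,0) -> caps B=0 W=0
Move 2: W@(0,2) -> caps B=0 W=0
Move 3: B@(2,0) -> caps B=0 W=0
Move 4: W@(1,0) -> caps B=0 W=0
Move 5: B@(3,3) -> caps B=0 W=0
Move 6: W@(0,0) -> caps B=0 W=0
Move 7: B@(2,1) -> caps B=0 W=0
Move 8: W@(3,1) -> caps B=0 W=0
Move 9: B@(3,2) -> caps B=1 W=0
Move 10: W@(2,3) -> caps B=1 W=0
Move 11: B@(0,1) -> caps B=1 W=0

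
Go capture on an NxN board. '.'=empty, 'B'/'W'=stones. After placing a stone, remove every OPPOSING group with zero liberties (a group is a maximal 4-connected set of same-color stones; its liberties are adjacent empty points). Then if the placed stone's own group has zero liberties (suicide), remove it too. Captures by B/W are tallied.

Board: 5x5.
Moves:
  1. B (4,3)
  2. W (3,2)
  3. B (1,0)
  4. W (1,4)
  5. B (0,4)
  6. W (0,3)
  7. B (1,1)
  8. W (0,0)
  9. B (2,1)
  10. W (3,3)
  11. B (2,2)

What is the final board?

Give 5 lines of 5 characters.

Move 1: B@(4,3) -> caps B=0 W=0
Move 2: W@(3,2) -> caps B=0 W=0
Move 3: B@(1,0) -> caps B=0 W=0
Move 4: W@(1,4) -> caps B=0 W=0
Move 5: B@(0,4) -> caps B=0 W=0
Move 6: W@(0,3) -> caps B=0 W=1
Move 7: B@(1,1) -> caps B=0 W=1
Move 8: W@(0,0) -> caps B=0 W=1
Move 9: B@(2,1) -> caps B=0 W=1
Move 10: W@(3,3) -> caps B=0 W=1
Move 11: B@(2,2) -> caps B=0 W=1

Answer: W..W.
BB..W
.BB..
..WW.
...B.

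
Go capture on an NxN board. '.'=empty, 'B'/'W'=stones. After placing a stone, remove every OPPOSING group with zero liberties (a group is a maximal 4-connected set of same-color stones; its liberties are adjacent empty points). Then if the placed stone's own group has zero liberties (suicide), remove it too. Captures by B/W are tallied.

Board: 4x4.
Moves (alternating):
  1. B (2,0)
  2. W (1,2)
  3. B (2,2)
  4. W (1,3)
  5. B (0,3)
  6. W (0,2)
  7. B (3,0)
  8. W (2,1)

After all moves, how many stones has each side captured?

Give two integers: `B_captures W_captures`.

Answer: 0 1

Derivation:
Move 1: B@(2,0) -> caps B=0 W=0
Move 2: W@(1,2) -> caps B=0 W=0
Move 3: B@(2,2) -> caps B=0 W=0
Move 4: W@(1,3) -> caps B=0 W=0
Move 5: B@(0,3) -> caps B=0 W=0
Move 6: W@(0,2) -> caps B=0 W=1
Move 7: B@(3,0) -> caps B=0 W=1
Move 8: W@(2,1) -> caps B=0 W=1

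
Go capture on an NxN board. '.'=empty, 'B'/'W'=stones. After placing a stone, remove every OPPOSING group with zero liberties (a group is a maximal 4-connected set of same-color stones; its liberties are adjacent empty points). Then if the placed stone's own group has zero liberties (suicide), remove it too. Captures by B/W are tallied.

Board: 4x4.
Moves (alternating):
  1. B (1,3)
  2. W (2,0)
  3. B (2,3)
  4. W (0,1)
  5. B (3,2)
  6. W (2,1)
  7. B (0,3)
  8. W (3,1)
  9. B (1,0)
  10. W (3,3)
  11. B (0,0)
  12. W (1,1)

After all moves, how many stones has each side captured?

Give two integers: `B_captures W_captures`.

Answer: 0 2

Derivation:
Move 1: B@(1,3) -> caps B=0 W=0
Move 2: W@(2,0) -> caps B=0 W=0
Move 3: B@(2,3) -> caps B=0 W=0
Move 4: W@(0,1) -> caps B=0 W=0
Move 5: B@(3,2) -> caps B=0 W=0
Move 6: W@(2,1) -> caps B=0 W=0
Move 7: B@(0,3) -> caps B=0 W=0
Move 8: W@(3,1) -> caps B=0 W=0
Move 9: B@(1,0) -> caps B=0 W=0
Move 10: W@(3,3) -> caps B=0 W=0
Move 11: B@(0,0) -> caps B=0 W=0
Move 12: W@(1,1) -> caps B=0 W=2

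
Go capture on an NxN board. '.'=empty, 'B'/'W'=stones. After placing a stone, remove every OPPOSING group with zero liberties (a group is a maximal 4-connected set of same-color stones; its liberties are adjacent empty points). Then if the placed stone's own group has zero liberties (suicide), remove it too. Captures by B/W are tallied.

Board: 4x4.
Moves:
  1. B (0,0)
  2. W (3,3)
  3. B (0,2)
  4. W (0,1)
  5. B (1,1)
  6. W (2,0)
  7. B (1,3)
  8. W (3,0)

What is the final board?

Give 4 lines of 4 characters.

Answer: B.B.
.B.B
W...
W..W

Derivation:
Move 1: B@(0,0) -> caps B=0 W=0
Move 2: W@(3,3) -> caps B=0 W=0
Move 3: B@(0,2) -> caps B=0 W=0
Move 4: W@(0,1) -> caps B=0 W=0
Move 5: B@(1,1) -> caps B=1 W=0
Move 6: W@(2,0) -> caps B=1 W=0
Move 7: B@(1,3) -> caps B=1 W=0
Move 8: W@(3,0) -> caps B=1 W=0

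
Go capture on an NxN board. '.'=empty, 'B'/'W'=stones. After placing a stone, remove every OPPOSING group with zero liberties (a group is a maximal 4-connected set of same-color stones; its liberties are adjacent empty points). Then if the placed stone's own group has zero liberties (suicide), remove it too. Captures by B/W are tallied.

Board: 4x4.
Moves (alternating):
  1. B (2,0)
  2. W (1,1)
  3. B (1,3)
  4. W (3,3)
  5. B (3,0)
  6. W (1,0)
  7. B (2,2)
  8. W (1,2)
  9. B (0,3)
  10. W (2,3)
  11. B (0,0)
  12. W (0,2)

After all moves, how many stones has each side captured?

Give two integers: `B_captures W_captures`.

Move 1: B@(2,0) -> caps B=0 W=0
Move 2: W@(1,1) -> caps B=0 W=0
Move 3: B@(1,3) -> caps B=0 W=0
Move 4: W@(3,3) -> caps B=0 W=0
Move 5: B@(3,0) -> caps B=0 W=0
Move 6: W@(1,0) -> caps B=0 W=0
Move 7: B@(2,2) -> caps B=0 W=0
Move 8: W@(1,2) -> caps B=0 W=0
Move 9: B@(0,3) -> caps B=0 W=0
Move 10: W@(2,3) -> caps B=0 W=0
Move 11: B@(0,0) -> caps B=0 W=0
Move 12: W@(0,2) -> caps B=0 W=2

Answer: 0 2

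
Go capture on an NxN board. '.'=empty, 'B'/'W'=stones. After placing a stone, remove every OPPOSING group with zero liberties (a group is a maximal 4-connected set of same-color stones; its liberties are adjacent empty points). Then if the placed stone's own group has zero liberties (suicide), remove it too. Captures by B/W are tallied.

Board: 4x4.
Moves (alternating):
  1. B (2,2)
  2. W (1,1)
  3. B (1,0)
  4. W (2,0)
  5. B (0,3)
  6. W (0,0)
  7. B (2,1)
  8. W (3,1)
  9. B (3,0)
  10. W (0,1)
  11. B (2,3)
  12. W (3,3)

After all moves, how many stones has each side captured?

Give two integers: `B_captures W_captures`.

Answer: 0 1

Derivation:
Move 1: B@(2,2) -> caps B=0 W=0
Move 2: W@(1,1) -> caps B=0 W=0
Move 3: B@(1,0) -> caps B=0 W=0
Move 4: W@(2,0) -> caps B=0 W=0
Move 5: B@(0,3) -> caps B=0 W=0
Move 6: W@(0,0) -> caps B=0 W=1
Move 7: B@(2,1) -> caps B=0 W=1
Move 8: W@(3,1) -> caps B=0 W=1
Move 9: B@(3,0) -> caps B=0 W=1
Move 10: W@(0,1) -> caps B=0 W=1
Move 11: B@(2,3) -> caps B=0 W=1
Move 12: W@(3,3) -> caps B=0 W=1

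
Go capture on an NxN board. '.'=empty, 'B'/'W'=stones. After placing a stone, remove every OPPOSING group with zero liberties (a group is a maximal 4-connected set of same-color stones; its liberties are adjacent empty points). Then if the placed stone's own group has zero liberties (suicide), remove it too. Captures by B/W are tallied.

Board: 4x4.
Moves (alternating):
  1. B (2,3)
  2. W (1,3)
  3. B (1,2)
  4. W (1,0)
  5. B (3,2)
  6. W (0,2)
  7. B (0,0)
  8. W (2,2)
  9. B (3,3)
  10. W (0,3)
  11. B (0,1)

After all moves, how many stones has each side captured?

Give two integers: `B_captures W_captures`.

Move 1: B@(2,3) -> caps B=0 W=0
Move 2: W@(1,3) -> caps B=0 W=0
Move 3: B@(1,2) -> caps B=0 W=0
Move 4: W@(1,0) -> caps B=0 W=0
Move 5: B@(3,2) -> caps B=0 W=0
Move 6: W@(0,2) -> caps B=0 W=0
Move 7: B@(0,0) -> caps B=0 W=0
Move 8: W@(2,2) -> caps B=0 W=0
Move 9: B@(3,3) -> caps B=0 W=0
Move 10: W@(0,3) -> caps B=0 W=0
Move 11: B@(0,1) -> caps B=3 W=0

Answer: 3 0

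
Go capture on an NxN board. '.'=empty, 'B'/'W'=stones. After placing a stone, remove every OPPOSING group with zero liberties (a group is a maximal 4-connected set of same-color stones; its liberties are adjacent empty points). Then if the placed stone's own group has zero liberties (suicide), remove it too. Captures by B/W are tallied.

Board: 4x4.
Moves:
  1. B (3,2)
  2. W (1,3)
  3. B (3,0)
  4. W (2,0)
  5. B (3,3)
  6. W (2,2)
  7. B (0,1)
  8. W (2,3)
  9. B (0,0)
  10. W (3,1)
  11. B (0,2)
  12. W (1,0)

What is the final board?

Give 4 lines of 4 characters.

Answer: BBB.
W..W
W.WW
.W..

Derivation:
Move 1: B@(3,2) -> caps B=0 W=0
Move 2: W@(1,3) -> caps B=0 W=0
Move 3: B@(3,0) -> caps B=0 W=0
Move 4: W@(2,0) -> caps B=0 W=0
Move 5: B@(3,3) -> caps B=0 W=0
Move 6: W@(2,2) -> caps B=0 W=0
Move 7: B@(0,1) -> caps B=0 W=0
Move 8: W@(2,3) -> caps B=0 W=0
Move 9: B@(0,0) -> caps B=0 W=0
Move 10: W@(3,1) -> caps B=0 W=3
Move 11: B@(0,2) -> caps B=0 W=3
Move 12: W@(1,0) -> caps B=0 W=3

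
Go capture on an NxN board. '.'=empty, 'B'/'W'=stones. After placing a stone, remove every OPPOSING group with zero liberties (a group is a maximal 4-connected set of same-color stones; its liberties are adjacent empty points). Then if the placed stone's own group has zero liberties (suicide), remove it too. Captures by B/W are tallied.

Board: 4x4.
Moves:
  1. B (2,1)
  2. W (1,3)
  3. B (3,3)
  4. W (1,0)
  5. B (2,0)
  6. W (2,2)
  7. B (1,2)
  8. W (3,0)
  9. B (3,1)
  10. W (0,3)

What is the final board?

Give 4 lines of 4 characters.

Move 1: B@(2,1) -> caps B=0 W=0
Move 2: W@(1,3) -> caps B=0 W=0
Move 3: B@(3,3) -> caps B=0 W=0
Move 4: W@(1,0) -> caps B=0 W=0
Move 5: B@(2,0) -> caps B=0 W=0
Move 6: W@(2,2) -> caps B=0 W=0
Move 7: B@(1,2) -> caps B=0 W=0
Move 8: W@(3,0) -> caps B=0 W=0
Move 9: B@(3,1) -> caps B=1 W=0
Move 10: W@(0,3) -> caps B=1 W=0

Answer: ...W
W.BW
BBW.
.B.B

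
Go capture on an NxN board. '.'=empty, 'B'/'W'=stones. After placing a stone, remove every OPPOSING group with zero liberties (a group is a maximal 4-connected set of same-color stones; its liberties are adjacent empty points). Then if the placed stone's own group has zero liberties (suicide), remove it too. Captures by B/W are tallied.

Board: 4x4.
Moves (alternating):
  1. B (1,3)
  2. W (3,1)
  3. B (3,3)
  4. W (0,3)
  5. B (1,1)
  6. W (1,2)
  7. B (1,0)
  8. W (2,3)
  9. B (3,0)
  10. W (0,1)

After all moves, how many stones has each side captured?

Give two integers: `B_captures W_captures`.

Answer: 0 1

Derivation:
Move 1: B@(1,3) -> caps B=0 W=0
Move 2: W@(3,1) -> caps B=0 W=0
Move 3: B@(3,3) -> caps B=0 W=0
Move 4: W@(0,3) -> caps B=0 W=0
Move 5: B@(1,1) -> caps B=0 W=0
Move 6: W@(1,2) -> caps B=0 W=0
Move 7: B@(1,0) -> caps B=0 W=0
Move 8: W@(2,3) -> caps B=0 W=1
Move 9: B@(3,0) -> caps B=0 W=1
Move 10: W@(0,1) -> caps B=0 W=1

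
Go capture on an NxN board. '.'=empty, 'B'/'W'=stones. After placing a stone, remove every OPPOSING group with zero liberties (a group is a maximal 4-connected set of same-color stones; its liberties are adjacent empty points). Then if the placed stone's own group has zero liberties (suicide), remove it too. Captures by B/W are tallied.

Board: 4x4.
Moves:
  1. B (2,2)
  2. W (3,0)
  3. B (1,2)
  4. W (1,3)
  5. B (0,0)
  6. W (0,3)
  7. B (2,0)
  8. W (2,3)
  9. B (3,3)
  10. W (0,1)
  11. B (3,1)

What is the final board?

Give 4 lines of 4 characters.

Move 1: B@(2,2) -> caps B=0 W=0
Move 2: W@(3,0) -> caps B=0 W=0
Move 3: B@(1,2) -> caps B=0 W=0
Move 4: W@(1,3) -> caps B=0 W=0
Move 5: B@(0,0) -> caps B=0 W=0
Move 6: W@(0,3) -> caps B=0 W=0
Move 7: B@(2,0) -> caps B=0 W=0
Move 8: W@(2,3) -> caps B=0 W=0
Move 9: B@(3,3) -> caps B=0 W=0
Move 10: W@(0,1) -> caps B=0 W=0
Move 11: B@(3,1) -> caps B=1 W=0

Answer: BW.W
..BW
B.BW
.B.B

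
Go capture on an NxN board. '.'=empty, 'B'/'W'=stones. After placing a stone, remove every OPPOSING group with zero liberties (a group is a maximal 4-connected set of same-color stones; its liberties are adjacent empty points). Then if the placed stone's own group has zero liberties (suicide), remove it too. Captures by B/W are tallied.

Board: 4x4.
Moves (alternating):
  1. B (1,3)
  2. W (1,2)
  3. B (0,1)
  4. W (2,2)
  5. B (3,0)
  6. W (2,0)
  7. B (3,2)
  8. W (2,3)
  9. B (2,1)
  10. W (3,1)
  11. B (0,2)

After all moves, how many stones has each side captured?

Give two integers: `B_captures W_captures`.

Answer: 0 1

Derivation:
Move 1: B@(1,3) -> caps B=0 W=0
Move 2: W@(1,2) -> caps B=0 W=0
Move 3: B@(0,1) -> caps B=0 W=0
Move 4: W@(2,2) -> caps B=0 W=0
Move 5: B@(3,0) -> caps B=0 W=0
Move 6: W@(2,0) -> caps B=0 W=0
Move 7: B@(3,2) -> caps B=0 W=0
Move 8: W@(2,3) -> caps B=0 W=0
Move 9: B@(2,1) -> caps B=0 W=0
Move 10: W@(3,1) -> caps B=0 W=1
Move 11: B@(0,2) -> caps B=0 W=1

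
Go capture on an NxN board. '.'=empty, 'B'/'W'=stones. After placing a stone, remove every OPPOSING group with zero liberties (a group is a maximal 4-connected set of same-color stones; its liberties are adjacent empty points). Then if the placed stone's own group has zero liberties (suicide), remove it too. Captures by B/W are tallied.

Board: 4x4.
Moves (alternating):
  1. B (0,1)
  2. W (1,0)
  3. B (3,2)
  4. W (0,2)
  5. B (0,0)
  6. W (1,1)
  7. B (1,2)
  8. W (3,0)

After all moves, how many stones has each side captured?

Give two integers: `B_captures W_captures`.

Answer: 0 2

Derivation:
Move 1: B@(0,1) -> caps B=0 W=0
Move 2: W@(1,0) -> caps B=0 W=0
Move 3: B@(3,2) -> caps B=0 W=0
Move 4: W@(0,2) -> caps B=0 W=0
Move 5: B@(0,0) -> caps B=0 W=0
Move 6: W@(1,1) -> caps B=0 W=2
Move 7: B@(1,2) -> caps B=0 W=2
Move 8: W@(3,0) -> caps B=0 W=2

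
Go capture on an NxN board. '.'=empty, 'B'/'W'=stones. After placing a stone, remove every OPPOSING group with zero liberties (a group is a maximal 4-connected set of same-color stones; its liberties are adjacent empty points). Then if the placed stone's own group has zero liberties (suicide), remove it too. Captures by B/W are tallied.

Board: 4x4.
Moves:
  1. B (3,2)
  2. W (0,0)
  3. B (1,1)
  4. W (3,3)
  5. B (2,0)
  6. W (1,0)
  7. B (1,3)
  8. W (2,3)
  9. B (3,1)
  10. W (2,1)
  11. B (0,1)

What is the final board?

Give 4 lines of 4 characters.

Move 1: B@(3,2) -> caps B=0 W=0
Move 2: W@(0,0) -> caps B=0 W=0
Move 3: B@(1,1) -> caps B=0 W=0
Move 4: W@(3,3) -> caps B=0 W=0
Move 5: B@(2,0) -> caps B=0 W=0
Move 6: W@(1,0) -> caps B=0 W=0
Move 7: B@(1,3) -> caps B=0 W=0
Move 8: W@(2,3) -> caps B=0 W=0
Move 9: B@(3,1) -> caps B=0 W=0
Move 10: W@(2,1) -> caps B=0 W=0
Move 11: B@(0,1) -> caps B=2 W=0

Answer: .B..
.B.B
BW.W
.BBW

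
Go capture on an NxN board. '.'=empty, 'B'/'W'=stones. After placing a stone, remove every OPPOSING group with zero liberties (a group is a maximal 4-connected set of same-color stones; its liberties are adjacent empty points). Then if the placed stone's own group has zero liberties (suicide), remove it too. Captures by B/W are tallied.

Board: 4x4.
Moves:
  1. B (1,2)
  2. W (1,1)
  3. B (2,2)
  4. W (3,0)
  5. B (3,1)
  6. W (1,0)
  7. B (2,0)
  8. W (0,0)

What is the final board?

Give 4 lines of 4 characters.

Move 1: B@(1,2) -> caps B=0 W=0
Move 2: W@(1,1) -> caps B=0 W=0
Move 3: B@(2,2) -> caps B=0 W=0
Move 4: W@(3,0) -> caps B=0 W=0
Move 5: B@(3,1) -> caps B=0 W=0
Move 6: W@(1,0) -> caps B=0 W=0
Move 7: B@(2,0) -> caps B=1 W=0
Move 8: W@(0,0) -> caps B=1 W=0

Answer: W...
WWB.
B.B.
.B..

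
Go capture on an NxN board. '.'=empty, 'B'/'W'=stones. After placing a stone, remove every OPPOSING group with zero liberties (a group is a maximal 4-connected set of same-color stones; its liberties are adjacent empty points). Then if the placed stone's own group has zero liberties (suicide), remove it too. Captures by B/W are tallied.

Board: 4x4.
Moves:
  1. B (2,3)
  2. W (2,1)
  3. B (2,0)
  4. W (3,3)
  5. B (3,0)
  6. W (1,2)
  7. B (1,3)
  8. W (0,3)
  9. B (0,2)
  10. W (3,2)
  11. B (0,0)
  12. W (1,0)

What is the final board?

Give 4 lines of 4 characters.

Answer: B.B.
W.WB
BW.B
B.WW

Derivation:
Move 1: B@(2,3) -> caps B=0 W=0
Move 2: W@(2,1) -> caps B=0 W=0
Move 3: B@(2,0) -> caps B=0 W=0
Move 4: W@(3,3) -> caps B=0 W=0
Move 5: B@(3,0) -> caps B=0 W=0
Move 6: W@(1,2) -> caps B=0 W=0
Move 7: B@(1,3) -> caps B=0 W=0
Move 8: W@(0,3) -> caps B=0 W=0
Move 9: B@(0,2) -> caps B=1 W=0
Move 10: W@(3,2) -> caps B=1 W=0
Move 11: B@(0,0) -> caps B=1 W=0
Move 12: W@(1,0) -> caps B=1 W=0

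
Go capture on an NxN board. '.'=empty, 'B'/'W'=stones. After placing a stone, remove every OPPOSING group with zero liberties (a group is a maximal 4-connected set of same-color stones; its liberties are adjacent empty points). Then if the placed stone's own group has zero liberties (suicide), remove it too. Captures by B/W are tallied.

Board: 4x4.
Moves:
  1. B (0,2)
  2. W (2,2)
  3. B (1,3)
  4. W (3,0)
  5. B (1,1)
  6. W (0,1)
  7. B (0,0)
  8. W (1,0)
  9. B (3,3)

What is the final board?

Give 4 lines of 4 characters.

Move 1: B@(0,2) -> caps B=0 W=0
Move 2: W@(2,2) -> caps B=0 W=0
Move 3: B@(1,3) -> caps B=0 W=0
Move 4: W@(3,0) -> caps B=0 W=0
Move 5: B@(1,1) -> caps B=0 W=0
Move 6: W@(0,1) -> caps B=0 W=0
Move 7: B@(0,0) -> caps B=1 W=0
Move 8: W@(1,0) -> caps B=1 W=0
Move 9: B@(3,3) -> caps B=1 W=0

Answer: B.B.
WB.B
..W.
W..B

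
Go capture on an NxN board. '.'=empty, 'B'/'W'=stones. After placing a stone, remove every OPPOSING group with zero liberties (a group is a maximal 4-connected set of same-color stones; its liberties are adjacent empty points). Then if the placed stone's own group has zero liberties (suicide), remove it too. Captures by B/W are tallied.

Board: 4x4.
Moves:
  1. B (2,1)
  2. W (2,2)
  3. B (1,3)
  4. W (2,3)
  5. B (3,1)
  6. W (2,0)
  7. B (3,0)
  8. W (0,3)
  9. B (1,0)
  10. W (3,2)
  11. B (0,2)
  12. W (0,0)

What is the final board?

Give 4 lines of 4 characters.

Move 1: B@(2,1) -> caps B=0 W=0
Move 2: W@(2,2) -> caps B=0 W=0
Move 3: B@(1,3) -> caps B=0 W=0
Move 4: W@(2,3) -> caps B=0 W=0
Move 5: B@(3,1) -> caps B=0 W=0
Move 6: W@(2,0) -> caps B=0 W=0
Move 7: B@(3,0) -> caps B=0 W=0
Move 8: W@(0,3) -> caps B=0 W=0
Move 9: B@(1,0) -> caps B=1 W=0
Move 10: W@(3,2) -> caps B=1 W=0
Move 11: B@(0,2) -> caps B=2 W=0
Move 12: W@(0,0) -> caps B=2 W=0

Answer: W.B.
B..B
.BWW
BBW.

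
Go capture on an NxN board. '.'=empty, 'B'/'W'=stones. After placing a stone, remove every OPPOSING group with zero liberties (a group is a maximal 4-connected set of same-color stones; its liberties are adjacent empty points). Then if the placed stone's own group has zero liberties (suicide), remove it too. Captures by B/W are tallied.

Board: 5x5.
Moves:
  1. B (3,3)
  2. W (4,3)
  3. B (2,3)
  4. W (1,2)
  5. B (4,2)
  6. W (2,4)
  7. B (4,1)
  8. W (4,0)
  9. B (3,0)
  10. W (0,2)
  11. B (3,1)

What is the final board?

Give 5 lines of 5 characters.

Answer: ..W..
..W..
...BW
BB.B.
.BBW.

Derivation:
Move 1: B@(3,3) -> caps B=0 W=0
Move 2: W@(4,3) -> caps B=0 W=0
Move 3: B@(2,3) -> caps B=0 W=0
Move 4: W@(1,2) -> caps B=0 W=0
Move 5: B@(4,2) -> caps B=0 W=0
Move 6: W@(2,4) -> caps B=0 W=0
Move 7: B@(4,1) -> caps B=0 W=0
Move 8: W@(4,0) -> caps B=0 W=0
Move 9: B@(3,0) -> caps B=1 W=0
Move 10: W@(0,2) -> caps B=1 W=0
Move 11: B@(3,1) -> caps B=1 W=0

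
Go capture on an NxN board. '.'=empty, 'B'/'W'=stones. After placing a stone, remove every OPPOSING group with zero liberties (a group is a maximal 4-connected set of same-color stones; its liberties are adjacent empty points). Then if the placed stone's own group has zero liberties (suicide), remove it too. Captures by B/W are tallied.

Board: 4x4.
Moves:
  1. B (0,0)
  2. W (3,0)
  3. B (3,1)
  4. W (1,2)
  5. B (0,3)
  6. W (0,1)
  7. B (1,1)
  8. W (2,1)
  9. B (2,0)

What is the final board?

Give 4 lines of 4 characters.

Answer: BW.B
.BW.
BW..
.B..

Derivation:
Move 1: B@(0,0) -> caps B=0 W=0
Move 2: W@(3,0) -> caps B=0 W=0
Move 3: B@(3,1) -> caps B=0 W=0
Move 4: W@(1,2) -> caps B=0 W=0
Move 5: B@(0,3) -> caps B=0 W=0
Move 6: W@(0,1) -> caps B=0 W=0
Move 7: B@(1,1) -> caps B=0 W=0
Move 8: W@(2,1) -> caps B=0 W=0
Move 9: B@(2,0) -> caps B=1 W=0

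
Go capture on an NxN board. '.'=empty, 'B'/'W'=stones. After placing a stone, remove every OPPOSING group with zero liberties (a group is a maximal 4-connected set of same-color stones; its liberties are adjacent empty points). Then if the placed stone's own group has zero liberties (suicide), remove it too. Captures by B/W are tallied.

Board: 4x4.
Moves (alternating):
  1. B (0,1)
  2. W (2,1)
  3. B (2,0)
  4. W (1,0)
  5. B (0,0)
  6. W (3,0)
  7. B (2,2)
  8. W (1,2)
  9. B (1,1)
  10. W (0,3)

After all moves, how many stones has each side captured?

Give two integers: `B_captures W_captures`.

Answer: 0 1

Derivation:
Move 1: B@(0,1) -> caps B=0 W=0
Move 2: W@(2,1) -> caps B=0 W=0
Move 3: B@(2,0) -> caps B=0 W=0
Move 4: W@(1,0) -> caps B=0 W=0
Move 5: B@(0,0) -> caps B=0 W=0
Move 6: W@(3,0) -> caps B=0 W=1
Move 7: B@(2,2) -> caps B=0 W=1
Move 8: W@(1,2) -> caps B=0 W=1
Move 9: B@(1,1) -> caps B=0 W=1
Move 10: W@(0,3) -> caps B=0 W=1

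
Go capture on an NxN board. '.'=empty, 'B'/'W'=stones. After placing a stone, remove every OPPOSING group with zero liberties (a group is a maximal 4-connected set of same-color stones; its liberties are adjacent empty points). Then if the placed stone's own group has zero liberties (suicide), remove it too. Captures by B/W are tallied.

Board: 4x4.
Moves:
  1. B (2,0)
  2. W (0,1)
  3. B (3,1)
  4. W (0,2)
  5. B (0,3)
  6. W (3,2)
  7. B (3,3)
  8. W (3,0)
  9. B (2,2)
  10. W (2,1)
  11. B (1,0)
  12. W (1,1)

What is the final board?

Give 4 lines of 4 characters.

Answer: .WWB
BW..
BWB.
.B.B

Derivation:
Move 1: B@(2,0) -> caps B=0 W=0
Move 2: W@(0,1) -> caps B=0 W=0
Move 3: B@(3,1) -> caps B=0 W=0
Move 4: W@(0,2) -> caps B=0 W=0
Move 5: B@(0,3) -> caps B=0 W=0
Move 6: W@(3,2) -> caps B=0 W=0
Move 7: B@(3,3) -> caps B=0 W=0
Move 8: W@(3,0) -> caps B=0 W=0
Move 9: B@(2,2) -> caps B=1 W=0
Move 10: W@(2,1) -> caps B=1 W=0
Move 11: B@(1,0) -> caps B=1 W=0
Move 12: W@(1,1) -> caps B=1 W=0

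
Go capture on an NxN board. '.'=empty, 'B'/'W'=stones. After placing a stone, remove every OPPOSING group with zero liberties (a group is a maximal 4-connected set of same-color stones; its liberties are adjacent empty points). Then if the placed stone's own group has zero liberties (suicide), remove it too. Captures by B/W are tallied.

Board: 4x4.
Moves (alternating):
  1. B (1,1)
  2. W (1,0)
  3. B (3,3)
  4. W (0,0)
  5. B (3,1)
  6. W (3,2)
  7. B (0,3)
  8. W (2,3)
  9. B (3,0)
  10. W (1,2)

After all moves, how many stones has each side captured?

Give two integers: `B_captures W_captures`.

Answer: 0 1

Derivation:
Move 1: B@(1,1) -> caps B=0 W=0
Move 2: W@(1,0) -> caps B=0 W=0
Move 3: B@(3,3) -> caps B=0 W=0
Move 4: W@(0,0) -> caps B=0 W=0
Move 5: B@(3,1) -> caps B=0 W=0
Move 6: W@(3,2) -> caps B=0 W=0
Move 7: B@(0,3) -> caps B=0 W=0
Move 8: W@(2,3) -> caps B=0 W=1
Move 9: B@(3,0) -> caps B=0 W=1
Move 10: W@(1,2) -> caps B=0 W=1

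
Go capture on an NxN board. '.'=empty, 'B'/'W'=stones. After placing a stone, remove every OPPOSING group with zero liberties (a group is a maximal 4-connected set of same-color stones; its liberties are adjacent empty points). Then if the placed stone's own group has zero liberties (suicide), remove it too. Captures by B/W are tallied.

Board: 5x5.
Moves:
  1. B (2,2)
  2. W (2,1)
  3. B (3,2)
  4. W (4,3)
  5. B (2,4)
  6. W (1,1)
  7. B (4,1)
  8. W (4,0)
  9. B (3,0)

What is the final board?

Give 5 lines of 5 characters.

Move 1: B@(2,2) -> caps B=0 W=0
Move 2: W@(2,1) -> caps B=0 W=0
Move 3: B@(3,2) -> caps B=0 W=0
Move 4: W@(4,3) -> caps B=0 W=0
Move 5: B@(2,4) -> caps B=0 W=0
Move 6: W@(1,1) -> caps B=0 W=0
Move 7: B@(4,1) -> caps B=0 W=0
Move 8: W@(4,0) -> caps B=0 W=0
Move 9: B@(3,0) -> caps B=1 W=0

Answer: .....
.W...
.WB.B
B.B..
.B.W.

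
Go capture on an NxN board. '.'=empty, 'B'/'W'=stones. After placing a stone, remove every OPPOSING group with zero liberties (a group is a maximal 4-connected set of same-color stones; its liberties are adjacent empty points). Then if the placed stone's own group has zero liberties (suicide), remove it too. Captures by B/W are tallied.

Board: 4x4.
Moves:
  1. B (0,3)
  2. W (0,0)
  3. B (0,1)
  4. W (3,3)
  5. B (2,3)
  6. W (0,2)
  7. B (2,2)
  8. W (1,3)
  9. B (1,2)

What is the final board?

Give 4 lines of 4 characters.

Answer: WBW.
..BW
..BB
...W

Derivation:
Move 1: B@(0,3) -> caps B=0 W=0
Move 2: W@(0,0) -> caps B=0 W=0
Move 3: B@(0,1) -> caps B=0 W=0
Move 4: W@(3,3) -> caps B=0 W=0
Move 5: B@(2,3) -> caps B=0 W=0
Move 6: W@(0,2) -> caps B=0 W=0
Move 7: B@(2,2) -> caps B=0 W=0
Move 8: W@(1,3) -> caps B=0 W=1
Move 9: B@(1,2) -> caps B=0 W=1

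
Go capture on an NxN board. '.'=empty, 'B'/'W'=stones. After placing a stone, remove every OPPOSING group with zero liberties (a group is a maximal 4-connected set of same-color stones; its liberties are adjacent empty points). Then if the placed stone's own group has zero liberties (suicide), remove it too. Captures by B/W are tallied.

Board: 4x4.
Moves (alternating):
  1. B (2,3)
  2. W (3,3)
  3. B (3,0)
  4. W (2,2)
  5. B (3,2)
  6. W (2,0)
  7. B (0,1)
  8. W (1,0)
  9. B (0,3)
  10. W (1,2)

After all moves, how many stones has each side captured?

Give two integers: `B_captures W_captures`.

Move 1: B@(2,3) -> caps B=0 W=0
Move 2: W@(3,3) -> caps B=0 W=0
Move 3: B@(3,0) -> caps B=0 W=0
Move 4: W@(2,2) -> caps B=0 W=0
Move 5: B@(3,2) -> caps B=1 W=0
Move 6: W@(2,0) -> caps B=1 W=0
Move 7: B@(0,1) -> caps B=1 W=0
Move 8: W@(1,0) -> caps B=1 W=0
Move 9: B@(0,3) -> caps B=1 W=0
Move 10: W@(1,2) -> caps B=1 W=0

Answer: 1 0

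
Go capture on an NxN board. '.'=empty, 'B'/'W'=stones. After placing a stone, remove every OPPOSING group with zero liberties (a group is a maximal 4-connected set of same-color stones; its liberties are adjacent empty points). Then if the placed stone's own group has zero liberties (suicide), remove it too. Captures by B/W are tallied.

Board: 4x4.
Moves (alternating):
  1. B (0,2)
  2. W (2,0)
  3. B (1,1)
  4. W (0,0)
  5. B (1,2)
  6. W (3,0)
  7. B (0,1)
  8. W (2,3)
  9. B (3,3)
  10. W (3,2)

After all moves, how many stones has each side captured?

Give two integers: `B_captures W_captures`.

Move 1: B@(0,2) -> caps B=0 W=0
Move 2: W@(2,0) -> caps B=0 W=0
Move 3: B@(1,1) -> caps B=0 W=0
Move 4: W@(0,0) -> caps B=0 W=0
Move 5: B@(1,2) -> caps B=0 W=0
Move 6: W@(3,0) -> caps B=0 W=0
Move 7: B@(0,1) -> caps B=0 W=0
Move 8: W@(2,3) -> caps B=0 W=0
Move 9: B@(3,3) -> caps B=0 W=0
Move 10: W@(3,2) -> caps B=0 W=1

Answer: 0 1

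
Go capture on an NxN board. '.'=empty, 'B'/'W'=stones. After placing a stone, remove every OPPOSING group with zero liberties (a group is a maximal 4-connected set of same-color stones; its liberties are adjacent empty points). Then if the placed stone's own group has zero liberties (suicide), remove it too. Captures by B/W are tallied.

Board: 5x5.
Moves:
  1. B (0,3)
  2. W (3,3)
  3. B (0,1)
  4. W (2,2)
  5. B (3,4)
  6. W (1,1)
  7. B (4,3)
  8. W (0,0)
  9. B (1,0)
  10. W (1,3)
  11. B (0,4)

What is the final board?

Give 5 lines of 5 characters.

Answer: .B.BB
BW.W.
..W..
...WB
...B.

Derivation:
Move 1: B@(0,3) -> caps B=0 W=0
Move 2: W@(3,3) -> caps B=0 W=0
Move 3: B@(0,1) -> caps B=0 W=0
Move 4: W@(2,2) -> caps B=0 W=0
Move 5: B@(3,4) -> caps B=0 W=0
Move 6: W@(1,1) -> caps B=0 W=0
Move 7: B@(4,3) -> caps B=0 W=0
Move 8: W@(0,0) -> caps B=0 W=0
Move 9: B@(1,0) -> caps B=1 W=0
Move 10: W@(1,3) -> caps B=1 W=0
Move 11: B@(0,4) -> caps B=1 W=0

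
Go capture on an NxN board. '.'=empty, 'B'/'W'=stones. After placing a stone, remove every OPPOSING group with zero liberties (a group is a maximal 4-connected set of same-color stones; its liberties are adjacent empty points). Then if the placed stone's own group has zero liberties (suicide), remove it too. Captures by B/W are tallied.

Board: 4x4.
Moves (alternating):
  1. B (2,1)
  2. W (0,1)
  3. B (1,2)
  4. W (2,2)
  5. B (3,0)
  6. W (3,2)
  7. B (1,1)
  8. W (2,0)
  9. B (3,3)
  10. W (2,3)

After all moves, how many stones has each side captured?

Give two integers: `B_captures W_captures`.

Answer: 0 1

Derivation:
Move 1: B@(2,1) -> caps B=0 W=0
Move 2: W@(0,1) -> caps B=0 W=0
Move 3: B@(1,2) -> caps B=0 W=0
Move 4: W@(2,2) -> caps B=0 W=0
Move 5: B@(3,0) -> caps B=0 W=0
Move 6: W@(3,2) -> caps B=0 W=0
Move 7: B@(1,1) -> caps B=0 W=0
Move 8: W@(2,0) -> caps B=0 W=0
Move 9: B@(3,3) -> caps B=0 W=0
Move 10: W@(2,3) -> caps B=0 W=1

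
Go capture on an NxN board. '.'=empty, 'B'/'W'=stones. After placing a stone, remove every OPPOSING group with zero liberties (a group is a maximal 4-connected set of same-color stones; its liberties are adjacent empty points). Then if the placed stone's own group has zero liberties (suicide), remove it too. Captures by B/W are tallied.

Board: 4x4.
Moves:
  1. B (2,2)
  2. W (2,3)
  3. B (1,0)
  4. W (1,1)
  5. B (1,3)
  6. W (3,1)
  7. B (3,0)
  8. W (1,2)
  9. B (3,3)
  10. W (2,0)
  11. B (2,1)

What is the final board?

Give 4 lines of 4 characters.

Move 1: B@(2,2) -> caps B=0 W=0
Move 2: W@(2,3) -> caps B=0 W=0
Move 3: B@(1,0) -> caps B=0 W=0
Move 4: W@(1,1) -> caps B=0 W=0
Move 5: B@(1,3) -> caps B=0 W=0
Move 6: W@(3,1) -> caps B=0 W=0
Move 7: B@(3,0) -> caps B=0 W=0
Move 8: W@(1,2) -> caps B=0 W=0
Move 9: B@(3,3) -> caps B=1 W=0
Move 10: W@(2,0) -> caps B=1 W=1
Move 11: B@(2,1) -> caps B=1 W=1

Answer: ....
BWWB
WBB.
.W.B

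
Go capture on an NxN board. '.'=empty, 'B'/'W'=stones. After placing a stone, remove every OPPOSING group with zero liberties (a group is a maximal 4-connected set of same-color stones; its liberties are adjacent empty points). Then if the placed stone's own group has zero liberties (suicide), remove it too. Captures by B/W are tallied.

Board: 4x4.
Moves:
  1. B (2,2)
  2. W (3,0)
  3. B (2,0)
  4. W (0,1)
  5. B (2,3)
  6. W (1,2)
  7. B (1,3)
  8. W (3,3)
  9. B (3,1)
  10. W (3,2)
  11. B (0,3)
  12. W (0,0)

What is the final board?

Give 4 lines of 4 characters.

Answer: WW.B
..WB
B.BB
.B..

Derivation:
Move 1: B@(2,2) -> caps B=0 W=0
Move 2: W@(3,0) -> caps B=0 W=0
Move 3: B@(2,0) -> caps B=0 W=0
Move 4: W@(0,1) -> caps B=0 W=0
Move 5: B@(2,3) -> caps B=0 W=0
Move 6: W@(1,2) -> caps B=0 W=0
Move 7: B@(1,3) -> caps B=0 W=0
Move 8: W@(3,3) -> caps B=0 W=0
Move 9: B@(3,1) -> caps B=1 W=0
Move 10: W@(3,2) -> caps B=1 W=0
Move 11: B@(0,3) -> caps B=1 W=0
Move 12: W@(0,0) -> caps B=1 W=0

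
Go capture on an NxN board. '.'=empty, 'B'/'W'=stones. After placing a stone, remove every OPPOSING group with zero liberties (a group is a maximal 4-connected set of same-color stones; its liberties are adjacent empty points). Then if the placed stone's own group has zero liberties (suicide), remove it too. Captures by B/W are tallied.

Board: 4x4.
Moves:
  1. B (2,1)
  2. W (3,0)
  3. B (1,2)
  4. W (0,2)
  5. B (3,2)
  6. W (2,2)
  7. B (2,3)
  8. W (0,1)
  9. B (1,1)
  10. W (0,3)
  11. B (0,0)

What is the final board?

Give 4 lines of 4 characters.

Answer: BWWW
.BB.
.B.B
W.B.

Derivation:
Move 1: B@(2,1) -> caps B=0 W=0
Move 2: W@(3,0) -> caps B=0 W=0
Move 3: B@(1,2) -> caps B=0 W=0
Move 4: W@(0,2) -> caps B=0 W=0
Move 5: B@(3,2) -> caps B=0 W=0
Move 6: W@(2,2) -> caps B=0 W=0
Move 7: B@(2,3) -> caps B=1 W=0
Move 8: W@(0,1) -> caps B=1 W=0
Move 9: B@(1,1) -> caps B=1 W=0
Move 10: W@(0,3) -> caps B=1 W=0
Move 11: B@(0,0) -> caps B=1 W=0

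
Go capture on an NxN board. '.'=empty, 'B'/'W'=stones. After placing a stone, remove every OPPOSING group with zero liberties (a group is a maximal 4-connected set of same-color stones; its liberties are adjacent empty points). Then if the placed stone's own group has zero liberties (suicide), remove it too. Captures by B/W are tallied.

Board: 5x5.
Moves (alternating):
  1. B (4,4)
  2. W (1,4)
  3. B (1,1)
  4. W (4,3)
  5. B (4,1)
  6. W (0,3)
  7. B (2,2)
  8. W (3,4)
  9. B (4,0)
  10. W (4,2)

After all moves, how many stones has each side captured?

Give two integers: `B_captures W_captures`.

Answer: 0 1

Derivation:
Move 1: B@(4,4) -> caps B=0 W=0
Move 2: W@(1,4) -> caps B=0 W=0
Move 3: B@(1,1) -> caps B=0 W=0
Move 4: W@(4,3) -> caps B=0 W=0
Move 5: B@(4,1) -> caps B=0 W=0
Move 6: W@(0,3) -> caps B=0 W=0
Move 7: B@(2,2) -> caps B=0 W=0
Move 8: W@(3,4) -> caps B=0 W=1
Move 9: B@(4,0) -> caps B=0 W=1
Move 10: W@(4,2) -> caps B=0 W=1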